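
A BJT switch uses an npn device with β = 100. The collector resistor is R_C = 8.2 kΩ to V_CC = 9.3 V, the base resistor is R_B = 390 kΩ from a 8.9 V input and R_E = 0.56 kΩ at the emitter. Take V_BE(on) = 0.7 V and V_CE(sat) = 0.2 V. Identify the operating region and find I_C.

saturation; I_C ≈ 1 mA

Assume active: I_B = (8.9 − 0.7)/(390 + 101×0.56) = 0.0184 mA, I_C = β·I_B = 1.84 mA.
Then V_CE = 9.3 − 1.84×8.2 − 1.85×0.56 = -6.8 V < 0.2 V — the active assumption fails.
Re-solve with V_CE = 0.2 V. KCL at the emitter: V_E/R_E = (V_BB−0.7−V_E)/R_B + (V_CC−0.2−V_E)/R_C, giving V_E = 0.592 V.
I_C = (V_CC − 0.2 − V_E)/R_C = (9.1 − 0.592)/8.2 = 1.04 mA.
Check: I_B = (8.2 − 0.592)/390 = 0.0195 mA, and β·I_B = 1.95 mA > I_C, confirming saturation.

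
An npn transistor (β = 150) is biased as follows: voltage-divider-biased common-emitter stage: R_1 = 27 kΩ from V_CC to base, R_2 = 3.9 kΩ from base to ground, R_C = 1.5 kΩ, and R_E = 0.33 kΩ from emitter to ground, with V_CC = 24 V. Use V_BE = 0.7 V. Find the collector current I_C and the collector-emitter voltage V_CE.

Thevenize the base divider: V_Th = V_CC·R_2/(R_1+R_2) = 24×3.9/30.9 = 3.03 V, R_Th = R_1‖R_2 = 3.41 kΩ.
Base-emitter loop: V_Th = I_B·R_Th + V_BE + (β+1)I_B·R_E, so I_B = (3.03 − 0.7) / (3.41 + 151×0.33) = 0.0437 mA.
I_C = β·I_B = 150×0.0437 = 6.56 mA, and I_E = (β+1)I_B = 6.61 mA.
V_CE = V_CC − I_C·R_C − I_E·R_E = 24 − 6.56×1.5 − 6.61×0.33 = 12 V.
V_CE = 12 V > 0.2 V confirms active-region operation.

I_C ≈ 6.6 mA, V_CE ≈ 12 V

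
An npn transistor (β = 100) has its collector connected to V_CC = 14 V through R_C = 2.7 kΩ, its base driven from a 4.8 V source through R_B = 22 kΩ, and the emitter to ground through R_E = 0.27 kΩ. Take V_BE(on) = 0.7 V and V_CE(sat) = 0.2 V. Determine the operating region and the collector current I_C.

Assume active: I_B = (4.8 − 0.7)/(22 + 101×0.27) = 0.0832 mA, I_C = β·I_B = 8.32 mA.
Then V_CE = 14 − 8.32×2.7 − 8.4×0.27 = -10.7 V < 0.2 V — the active assumption fails.
Re-solve with V_CE = 0.2 V. KCL at the emitter: V_E/R_E = (V_BB−0.7−V_E)/R_B + (V_CC−0.2−V_E)/R_C, giving V_E = 1.29 V.
I_C = (V_CC − 0.2 − V_E)/R_C = (13.8 − 1.29)/2.7 = 4.63 mA.
Check: I_B = (4.1 − 1.29)/22 = 0.128 mA, and β·I_B = 12.8 mA > I_C, confirming saturation.

saturation; I_C ≈ 4.6 mA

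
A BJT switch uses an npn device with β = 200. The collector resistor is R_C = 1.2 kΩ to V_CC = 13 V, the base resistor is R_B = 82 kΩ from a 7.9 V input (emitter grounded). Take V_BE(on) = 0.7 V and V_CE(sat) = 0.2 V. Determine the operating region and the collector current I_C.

Assume active: I_B = (7.9 − 0.7)/82 = 0.0878 mA, giving I_C = β·I_B = 17.6 mA.
But then V_CE = 13 − 17.6×1.2 = -8.07 V < V_CE(sat) = 0.2 V — impossible in the active region.
So the transistor is saturated. With V_CE = 0.2 V, I_C = (V_CC − 0.2)/R_C = 12.8/1.2 = 10.7 mA.
Check: β·I_B = 17.6 mA > I_C = 10.7 mA, confirming saturation.

saturation; I_C ≈ 11 mA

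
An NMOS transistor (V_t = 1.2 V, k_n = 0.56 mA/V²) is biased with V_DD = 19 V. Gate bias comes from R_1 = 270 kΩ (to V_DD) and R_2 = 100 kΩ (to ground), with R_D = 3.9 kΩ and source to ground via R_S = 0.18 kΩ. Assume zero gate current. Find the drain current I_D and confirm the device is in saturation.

I_D ≈ 3.2 mA

V_G = V_DD·R_2/(R_1+R_2) = 19×100/370 = 5.14 V.
Assume saturation: I_D = (k_n/2)(V_GS − V_t)² with V_GS = V_G − I_D·R_S = 5.14 − 0.18·I_D.
Substituting gives 0.00907·I_D² − 1.4·I_D + 4.34 = 0, with roots I_D = 3.17 or 151 mA.
The root I_D = 151 mA gives V_GS = -22 V ≤ V_t, so take I_D = 3.17 mA.
Then V_GS = 4.56 V and V_DS = V_DD − I_D(R_D+R_S) = 19 − 3.17×4.08 = 6.07 V.
Saturation requires V_DS ≥ V_GS − V_t = 3.36 V; 6.07 ≥ 3.36 ✓.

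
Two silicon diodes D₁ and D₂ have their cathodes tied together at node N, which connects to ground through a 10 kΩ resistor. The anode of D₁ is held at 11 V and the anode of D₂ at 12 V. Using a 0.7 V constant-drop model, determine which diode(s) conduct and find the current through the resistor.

Only D₂ conducts; I_R ≈ 1.1 mA

Assume both conduct. Then node N would need to be at both 11−0.7 = 10.3 V and 12−0.7 = 11.3 V, which is impossible.
Assume only D₂ conducts: V_N = 12 − 0.7 = 11.3 V, so I_R = 11.3/10 = 1.13 mA.
Check D₁: its anode-to-cathode voltage is 11 − 11.3 = -0.3 V < 0.7 V, so it is off. The assumption is consistent.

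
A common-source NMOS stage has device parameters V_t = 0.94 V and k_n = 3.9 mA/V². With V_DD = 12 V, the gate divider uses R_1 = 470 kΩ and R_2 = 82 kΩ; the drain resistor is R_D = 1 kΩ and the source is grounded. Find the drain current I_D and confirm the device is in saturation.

V_G = V_DD·R_2/(R_1+R_2) = 12×82/552 = 1.78 V. With the source grounded, V_GS = V_G = 1.78 V.
Assume saturation: I_D = (k_n/2)(V_GS − V_t)² = (3.9/2)×(1.78 − 0.94)² = 1.95×0.843² = 1.38 mA.
V_DS = V_DD − I_D·R_D = 12 − 1.38×1 = 10.6 V.
Saturation requires V_DS ≥ V_GS − V_t = 0.843 V; 10.6 ≥ 0.843 ✓.

I_D ≈ 1.4 mA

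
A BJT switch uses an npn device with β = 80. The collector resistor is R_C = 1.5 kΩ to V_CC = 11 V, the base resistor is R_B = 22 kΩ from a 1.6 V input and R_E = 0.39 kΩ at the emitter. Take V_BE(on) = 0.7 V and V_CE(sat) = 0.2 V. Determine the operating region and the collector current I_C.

active; I_C ≈ 1.3 mA

Assume active. Base-emitter loop: I_B = (V_BB − V_BE)/(R_B + (β+1)R_E) = (1.6 − 0.7)/(22 + 81×0.39) = 0.0168 mA.
I_C = β·I_B = 80×0.0168 = 1.34 mA.
V_CE = V_CC − I_C·R_C − I_E·R_E = 11 − 1.34×1.5 − 1.36×0.39 = 8.45 V > V_CE(sat), so the active-region assumption holds.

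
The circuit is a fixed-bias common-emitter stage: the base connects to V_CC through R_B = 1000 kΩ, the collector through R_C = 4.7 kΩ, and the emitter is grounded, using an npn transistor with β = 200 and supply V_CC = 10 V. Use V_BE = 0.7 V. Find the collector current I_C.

I_C ≈ 1.9 mA

Base loop: V_CC = I_B·R_B + V_BE, so I_B = (10 − 0.7)/1000 kΩ = 0.0093 mA.
In the active region I_C = β·I_B = 200 × 0.0093 = 1.86 mA.
Collector loop: V_CE = V_CC − I_C·R_C = 10 − 1.86×4.7 = 1.26 V.
Since V_CE = 1.26 V > V_CE(sat) ≈ 0.2 V, the transistor is in the active region as assumed.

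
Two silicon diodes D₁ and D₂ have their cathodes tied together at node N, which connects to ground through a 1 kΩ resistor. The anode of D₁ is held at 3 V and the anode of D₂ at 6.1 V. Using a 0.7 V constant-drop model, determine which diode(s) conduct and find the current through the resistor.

Assume both conduct. Then node N would need to be at both 3−0.7 = 2.3 V and 6.1−0.7 = 5.4 V, which is impossible.
Assume only D₂ conducts: V_N = 6.1 − 0.7 = 5.4 V, so I_R = 5.4/1 = 5.4 mA.
Check D₁: its anode-to-cathode voltage is 3 − 5.4 = -2.4 V < 0.7 V, so it is off. The assumption is consistent.

Only D₂ conducts; I_R ≈ 5.4 mA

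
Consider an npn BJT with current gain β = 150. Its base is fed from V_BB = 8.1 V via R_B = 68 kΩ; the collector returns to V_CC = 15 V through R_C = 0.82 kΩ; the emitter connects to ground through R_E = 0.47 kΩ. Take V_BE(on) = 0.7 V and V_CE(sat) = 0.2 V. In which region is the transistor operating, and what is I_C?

Assume active. Base-emitter loop: I_B = (V_BB − V_BE)/(R_B + (β+1)R_E) = (8.1 − 0.7)/(68 + 151×0.47) = 0.0532 mA.
I_C = β·I_B = 150×0.0532 = 7.99 mA.
V_CE = V_CC − I_C·R_C − I_E·R_E = 15 − 7.99×0.82 − 8.04×0.47 = 4.67 V > V_CE(sat), so the active-region assumption holds.

active; I_C ≈ 8 mA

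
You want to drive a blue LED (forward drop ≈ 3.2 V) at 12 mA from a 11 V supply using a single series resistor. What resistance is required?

The resistor drops V_S − V_D = 11 − 3.2 = 7.8 V at 12 mA.
R = 7.8 V / 12 mA = 0.65 kΩ.

R ≈ 0.65 kΩ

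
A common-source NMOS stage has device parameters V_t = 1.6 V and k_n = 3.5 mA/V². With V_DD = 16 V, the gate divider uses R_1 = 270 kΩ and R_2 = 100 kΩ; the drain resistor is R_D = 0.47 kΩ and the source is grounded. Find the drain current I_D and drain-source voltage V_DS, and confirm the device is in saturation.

I_D ≈ 13 mA, V_DS ≈ 9.9 V

V_G = V_DD·R_2/(R_1+R_2) = 16×100/370 = 4.32 V. With the source grounded, V_GS = V_G = 4.32 V.
Assume saturation: I_D = (k_n/2)(V_GS − V_t)² = (3.5/2)×(4.32 − 1.6)² = 1.75×2.72² = 13 mA.
V_DS = V_DD − I_D·R_D = 16 − 13×0.47 = 9.9 V.
Saturation requires V_DS ≥ V_GS − V_t = 2.72 V; 9.9 ≥ 2.72 ✓.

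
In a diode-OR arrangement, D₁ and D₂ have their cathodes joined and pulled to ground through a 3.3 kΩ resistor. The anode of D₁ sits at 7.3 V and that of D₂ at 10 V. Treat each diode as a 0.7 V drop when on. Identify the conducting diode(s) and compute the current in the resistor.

Assume both conduct. Then node N would need to be at both 7.3−0.7 = 6.6 V and 10−0.7 = 9.3 V, which is impossible.
Assume only D₂ conducts: V_N = 10 − 0.7 = 9.3 V, so I_R = 9.3/3.3 = 2.82 mA.
Check D₁: its anode-to-cathode voltage is 7.3 − 9.3 = -2 V < 0.7 V, so it is off. The assumption is consistent.

Only D₂ conducts; I_R ≈ 2.8 mA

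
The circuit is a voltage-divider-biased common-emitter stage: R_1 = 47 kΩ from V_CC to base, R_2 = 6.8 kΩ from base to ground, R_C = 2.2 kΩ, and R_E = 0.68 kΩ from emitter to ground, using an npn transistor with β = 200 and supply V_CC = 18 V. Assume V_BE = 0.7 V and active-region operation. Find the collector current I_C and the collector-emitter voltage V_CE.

Thevenize the base divider: V_Th = V_CC·R_2/(R_1+R_2) = 18×6.8/53.8 = 2.28 V, R_Th = R_1‖R_2 = 5.94 kΩ.
Base-emitter loop: V_Th = I_B·R_Th + V_BE + (β+1)I_B·R_E, so I_B = (2.28 − 0.7) / (5.94 + 201×0.68) = 0.011 mA.
I_C = β·I_B = 200×0.011 = 2.21 mA, and I_E = (β+1)I_B = 2.22 mA.
V_CE = V_CC − I_C·R_C − I_E·R_E = 18 − 2.21×2.2 − 2.22×0.68 = 11.6 V.
V_CE = 11.6 V > 0.2 V confirms active-region operation.

I_C ≈ 2.2 mA, V_CE ≈ 12 V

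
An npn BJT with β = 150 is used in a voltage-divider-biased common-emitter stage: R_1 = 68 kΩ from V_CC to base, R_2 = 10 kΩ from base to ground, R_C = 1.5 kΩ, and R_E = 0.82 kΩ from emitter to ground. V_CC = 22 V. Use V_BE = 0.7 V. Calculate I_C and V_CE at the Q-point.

Thevenize the base divider: V_Th = V_CC·R_2/(R_1+R_2) = 22×10/78 = 2.82 V, R_Th = R_1‖R_2 = 8.72 kΩ.
Base-emitter loop: V_Th = I_B·R_Th + V_BE + (β+1)I_B·R_E, so I_B = (2.82 − 0.7) / (8.72 + 151×0.82) = 0.016 mA.
I_C = β·I_B = 150×0.016 = 2.4 mA, and I_E = (β+1)I_B = 2.42 mA.
V_CE = V_CC − I_C·R_C − I_E·R_E = 22 − 2.4×1.5 − 2.42×0.82 = 16.4 V.
V_CE = 16.4 V > 0.2 V confirms active-region operation.

I_C ≈ 2.4 mA, V_CE ≈ 16 V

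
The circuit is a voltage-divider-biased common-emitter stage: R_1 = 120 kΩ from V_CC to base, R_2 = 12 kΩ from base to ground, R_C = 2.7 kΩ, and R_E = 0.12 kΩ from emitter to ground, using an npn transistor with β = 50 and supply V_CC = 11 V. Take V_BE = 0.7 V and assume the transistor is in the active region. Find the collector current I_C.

I_C ≈ 0.88 mA

Thevenize the base divider: V_Th = V_CC·R_2/(R_1+R_2) = 11×12/132 = 1 V, R_Th = R_1‖R_2 = 10.9 kΩ.
Base-emitter loop: V_Th = I_B·R_Th + V_BE + (β+1)I_B·R_E, so I_B = (1 − 0.7) / (10.9 + 51×0.12) = 0.0176 mA.
I_C = β·I_B = 50×0.0176 = 0.881 mA, and I_E = (β+1)I_B = 0.898 mA.
V_CE = V_CC − I_C·R_C − I_E·R_E = 11 − 0.881×2.7 − 0.898×0.12 = 8.51 V.
V_CE = 8.51 V > 0.2 V confirms active-region operation.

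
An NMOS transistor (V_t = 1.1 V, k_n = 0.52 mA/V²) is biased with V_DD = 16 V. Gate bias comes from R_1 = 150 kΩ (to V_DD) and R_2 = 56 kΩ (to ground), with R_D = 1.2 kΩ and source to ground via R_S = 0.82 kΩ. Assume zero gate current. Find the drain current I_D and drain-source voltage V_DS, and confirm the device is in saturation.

V_G = V_DD·R_2/(R_1+R_2) = 16×56/206 = 4.35 V.
Assume saturation: I_D = (k_n/2)(V_GS − V_t)² with V_GS = V_G − I_D·R_S = 4.35 − 0.82·I_D.
Substituting gives 0.175·I_D² − 2.39·I_D + 2.75 = 0, with roots I_D = 1.27 or 12.4 mA.
The root I_D = 12.4 mA gives V_GS = -5.8 V ≤ V_t, so take I_D = 1.27 mA.
Then V_GS = 3.31 V and V_DS = V_DD − I_D(R_D+R_S) = 16 − 1.27×2.02 = 13.4 V.
Saturation requires V_DS ≥ V_GS − V_t = 2.21 V; 13.4 ≥ 2.21 ✓.

I_D ≈ 1.3 mA, V_DS ≈ 13 V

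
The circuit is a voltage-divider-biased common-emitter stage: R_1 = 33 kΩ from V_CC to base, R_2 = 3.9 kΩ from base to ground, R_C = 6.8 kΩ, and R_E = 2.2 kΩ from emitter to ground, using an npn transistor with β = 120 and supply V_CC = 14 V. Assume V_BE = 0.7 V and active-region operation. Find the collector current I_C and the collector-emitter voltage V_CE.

Thevenize the base divider: V_Th = V_CC·R_2/(R_1+R_2) = 14×3.9/36.9 = 1.48 V, R_Th = R_1‖R_2 = 3.49 kΩ.
Base-emitter loop: V_Th = I_B·R_Th + V_BE + (β+1)I_B·R_E, so I_B = (1.48 − 0.7) / (3.49 + 121×2.2) = 0.00289 mA.
I_C = β·I_B = 120×0.00289 = 0.347 mA, and I_E = (β+1)I_B = 0.35 mA.
V_CE = V_CC − I_C·R_C − I_E·R_E = 14 − 0.347×6.8 − 0.35×2.2 = 10.9 V.
V_CE = 10.9 V > 0.2 V confirms active-region operation.

I_C ≈ 0.35 mA, V_CE ≈ 11 V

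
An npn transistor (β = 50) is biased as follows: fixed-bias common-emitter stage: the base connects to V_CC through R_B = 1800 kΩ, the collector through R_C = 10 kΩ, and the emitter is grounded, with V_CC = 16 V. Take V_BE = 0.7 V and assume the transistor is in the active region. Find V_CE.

Base loop: V_CC = I_B·R_B + V_BE, so I_B = (16 − 0.7)/1800 kΩ = 0.0085 mA.
In the active region I_C = β·I_B = 50 × 0.0085 = 0.425 mA.
Collector loop: V_CE = V_CC − I_C·R_C = 16 − 0.425×10 = 11.8 V.
Since V_CE = 11.8 V > V_CE(sat) ≈ 0.2 V, the transistor is in the active region as assumed.

V_CE ≈ 12 V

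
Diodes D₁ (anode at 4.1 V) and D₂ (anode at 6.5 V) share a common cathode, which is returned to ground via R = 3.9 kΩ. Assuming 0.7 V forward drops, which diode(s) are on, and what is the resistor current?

Assume both conduct. Then node N would need to be at both 4.1−0.7 = 3.4 V and 6.5−0.7 = 5.8 V, which is impossible.
Assume only D₂ conducts: V_N = 6.5 − 0.7 = 5.8 V, so I_R = 5.8/3.9 = 1.49 mA.
Check D₁: its anode-to-cathode voltage is 4.1 − 5.8 = -1.7 V < 0.7 V, so it is off. The assumption is consistent.

Only D₂ conducts; I_R ≈ 1.5 mA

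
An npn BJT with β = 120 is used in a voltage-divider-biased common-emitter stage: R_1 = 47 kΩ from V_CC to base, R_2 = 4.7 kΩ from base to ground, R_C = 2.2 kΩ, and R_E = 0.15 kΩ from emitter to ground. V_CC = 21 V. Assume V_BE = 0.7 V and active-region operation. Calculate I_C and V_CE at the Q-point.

I_C ≈ 6.5 mA, V_CE ≈ 5.8 V

Thevenize the base divider: V_Th = V_CC·R_2/(R_1+R_2) = 21×4.7/51.7 = 1.91 V, R_Th = R_1‖R_2 = 4.27 kΩ.
Base-emitter loop: V_Th = I_B·R_Th + V_BE + (β+1)I_B·R_E, so I_B = (1.91 − 0.7) / (4.27 + 121×0.15) = 0.0539 mA.
I_C = β·I_B = 120×0.0539 = 6.47 mA, and I_E = (β+1)I_B = 6.52 mA.
V_CE = V_CC − I_C·R_C − I_E·R_E = 21 − 6.47×2.2 − 6.52×0.15 = 5.79 V.
V_CE = 5.79 V > 0.2 V confirms active-region operation.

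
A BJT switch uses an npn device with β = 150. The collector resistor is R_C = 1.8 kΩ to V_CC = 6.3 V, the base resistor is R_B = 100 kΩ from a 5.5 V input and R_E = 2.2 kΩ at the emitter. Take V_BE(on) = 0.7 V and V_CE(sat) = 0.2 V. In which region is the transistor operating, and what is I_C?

saturation; I_C ≈ 1.5 mA

Assume active: I_B = (5.5 − 0.7)/(100 + 151×2.2) = 0.0111 mA, I_C = β·I_B = 1.67 mA.
Then V_CE = 6.3 − 1.67×1.8 − 1.68×2.2 = -0.388 V < 0.2 V — the active assumption fails.
Re-solve with V_CE = 0.2 V. KCL at the emitter: V_E/R_E = (V_BB−0.7−V_E)/R_B + (V_CC−0.2−V_E)/R_C, giving V_E = 3.37 V.
I_C = (V_CC − 0.2 − V_E)/R_C = (6.1 − 3.37)/1.8 = 1.52 mA.
Check: I_B = (4.8 − 3.37)/100 = 0.0143 mA, and β·I_B = 2.15 mA > I_C, confirming saturation.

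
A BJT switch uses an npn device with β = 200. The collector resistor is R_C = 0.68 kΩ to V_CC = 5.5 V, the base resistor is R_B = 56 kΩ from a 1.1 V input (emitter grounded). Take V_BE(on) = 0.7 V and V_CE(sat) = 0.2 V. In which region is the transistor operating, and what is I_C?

Assume active. Base-emitter loop: I_B = (V_BB − V_BE)/R_B = (1.1 − 0.7)/56 = 0.00714 mA.
I_C = β·I_B = 200×0.00714 = 1.43 mA.
V_CE = V_CC − I_C·R_C = 5.5 − 1.43×0.68 = 4.53 V > V_CE(sat), so the active-region assumption holds.

active; I_C ≈ 1.4 mA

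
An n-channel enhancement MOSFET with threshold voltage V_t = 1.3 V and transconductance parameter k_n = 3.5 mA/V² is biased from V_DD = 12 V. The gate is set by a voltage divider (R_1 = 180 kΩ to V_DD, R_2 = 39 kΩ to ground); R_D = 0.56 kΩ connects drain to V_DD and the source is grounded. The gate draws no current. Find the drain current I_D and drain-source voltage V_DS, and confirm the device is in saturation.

V_G = V_DD·R_2/(R_1+R_2) = 12×39/219 = 2.14 V. With the source grounded, V_GS = V_G = 2.14 V.
Assume saturation: I_D = (k_n/2)(V_GS − V_t)² = (3.5/2)×(2.14 − 1.3)² = 1.75×0.837² = 1.23 mA.
V_DS = V_DD − I_D·R_D = 12 − 1.23×0.56 = 11.3 V.
Saturation requires V_DS ≥ V_GS − V_t = 0.837 V; 11.3 ≥ 0.837 ✓.

I_D ≈ 1.2 mA, V_DS ≈ 11 V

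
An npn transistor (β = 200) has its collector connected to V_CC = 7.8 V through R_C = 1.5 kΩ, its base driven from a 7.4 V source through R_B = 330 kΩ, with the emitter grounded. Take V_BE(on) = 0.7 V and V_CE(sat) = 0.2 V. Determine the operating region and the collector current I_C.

Assume active. Base-emitter loop: I_B = (V_BB − V_BE)/R_B = (7.4 − 0.7)/330 = 0.0203 mA.
I_C = β·I_B = 200×0.0203 = 4.06 mA.
V_CE = V_CC − I_C·R_C = 7.8 − 4.06×1.5 = 1.71 V > V_CE(sat), so the active-region assumption holds.

active; I_C ≈ 4.1 mA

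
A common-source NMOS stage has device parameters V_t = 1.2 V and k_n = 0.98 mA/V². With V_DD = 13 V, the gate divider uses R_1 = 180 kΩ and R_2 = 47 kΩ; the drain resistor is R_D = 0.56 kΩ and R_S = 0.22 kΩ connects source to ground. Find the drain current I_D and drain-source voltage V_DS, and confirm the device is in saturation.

V_G = V_DD·R_2/(R_1+R_2) = 13×47/227 = 2.69 V.
Assume saturation: I_D = (k_n/2)(V_GS − V_t)² with V_GS = V_G − I_D·R_S = 2.69 − 0.22·I_D.
Substituting gives 0.0237·I_D² − 1.32·I_D + 1.09 = 0, with roots I_D = 0.838 or 54.9 mA.
The root I_D = 54.9 mA gives V_GS = -9.38 V ≤ V_t, so take I_D = 0.838 mA.
Then V_GS = 2.51 V and V_DS = V_DD − I_D(R_D+R_S) = 13 − 0.838×0.78 = 12.3 V.
Saturation requires V_DS ≥ V_GS − V_t = 1.31 V; 12.3 ≥ 1.31 ✓.

I_D ≈ 0.84 mA, V_DS ≈ 12 V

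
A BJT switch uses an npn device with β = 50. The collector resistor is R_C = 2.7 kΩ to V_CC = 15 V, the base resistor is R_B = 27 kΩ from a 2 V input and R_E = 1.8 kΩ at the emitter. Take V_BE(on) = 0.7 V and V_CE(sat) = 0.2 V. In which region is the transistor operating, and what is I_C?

Assume active. Base-emitter loop: I_B = (V_BB − V_BE)/(R_B + (β+1)R_E) = (2 − 0.7)/(27 + 51×1.8) = 0.0109 mA.
I_C = β·I_B = 50×0.0109 = 0.547 mA.
V_CE = V_CC − I_C·R_C − I_E·R_E = 15 − 0.547×2.7 − 0.558×1.8 = 12.5 V > V_CE(sat), so the active-region assumption holds.

active; I_C ≈ 0.55 mA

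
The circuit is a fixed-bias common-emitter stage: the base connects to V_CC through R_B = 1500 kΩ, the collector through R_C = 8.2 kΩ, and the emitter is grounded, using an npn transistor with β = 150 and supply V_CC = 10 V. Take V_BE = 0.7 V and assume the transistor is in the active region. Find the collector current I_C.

I_C ≈ 0.93 mA

Base loop: V_CC = I_B·R_B + V_BE, so I_B = (10 − 0.7)/1500 kΩ = 0.0062 mA.
In the active region I_C = β·I_B = 150 × 0.0062 = 0.93 mA.
Collector loop: V_CE = V_CC − I_C·R_C = 10 − 0.93×8.2 = 2.37 V.
Since V_CE = 2.37 V > V_CE(sat) ≈ 0.2 V, the transistor is in the active region as assumed.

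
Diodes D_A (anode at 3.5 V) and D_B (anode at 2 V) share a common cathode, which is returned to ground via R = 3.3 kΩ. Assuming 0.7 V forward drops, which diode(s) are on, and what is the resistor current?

Assume both conduct. Then node N would need to be at both 3.5−0.7 = 2.8 V and 2−0.7 = 1.3 V, which is impossible.
Assume only D_A conducts: V_N = 3.5 − 0.7 = 2.8 V, so I_R = 2.8/3.3 = 0.848 mA.
Check D_B: its anode-to-cathode voltage is 2 − 2.8 = -0.8 V < 0.7 V, so it is off. The assumption is consistent.

Only D_A conducts; I_R ≈ 0.85 mA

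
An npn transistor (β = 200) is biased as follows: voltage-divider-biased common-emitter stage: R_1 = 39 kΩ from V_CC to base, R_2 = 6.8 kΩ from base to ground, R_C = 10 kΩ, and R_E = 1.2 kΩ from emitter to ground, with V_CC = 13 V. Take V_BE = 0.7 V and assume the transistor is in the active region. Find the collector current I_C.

I_C ≈ 1 mA

Thevenize the base divider: V_Th = V_CC·R_2/(R_1+R_2) = 13×6.8/45.8 = 1.93 V, R_Th = R_1‖R_2 = 5.79 kΩ.
Base-emitter loop: V_Th = I_B·R_Th + V_BE + (β+1)I_B·R_E, so I_B = (1.93 − 0.7) / (5.79 + 201×1.2) = 0.00498 mA.
I_C = β·I_B = 200×0.00498 = 0.996 mA, and I_E = (β+1)I_B = 1 mA.
V_CE = V_CC − I_C·R_C − I_E·R_E = 13 − 0.996×10 − 1×1.2 = 1.84 V.
V_CE = 1.84 V > 0.2 V confirms active-region operation.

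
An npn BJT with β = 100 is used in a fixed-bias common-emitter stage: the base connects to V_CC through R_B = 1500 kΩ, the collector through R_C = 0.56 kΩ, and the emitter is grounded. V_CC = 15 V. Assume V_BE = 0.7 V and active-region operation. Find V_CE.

V_CE ≈ 14 V

Base loop: V_CC = I_B·R_B + V_BE, so I_B = (15 − 0.7)/1500 kΩ = 0.00953 mA.
In the active region I_C = β·I_B = 100 × 0.00953 = 0.953 mA.
Collector loop: V_CE = V_CC − I_C·R_C = 15 − 0.953×0.56 = 14.5 V.
Since V_CE = 14.5 V > V_CE(sat) ≈ 0.2 V, the transistor is in the active region as assumed.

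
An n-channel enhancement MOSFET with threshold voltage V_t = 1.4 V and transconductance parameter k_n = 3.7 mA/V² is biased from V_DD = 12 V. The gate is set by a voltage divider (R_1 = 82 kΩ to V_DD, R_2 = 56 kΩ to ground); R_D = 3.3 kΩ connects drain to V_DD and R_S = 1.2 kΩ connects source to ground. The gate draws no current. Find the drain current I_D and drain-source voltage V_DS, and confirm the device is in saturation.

V_G = V_DD·R_2/(R_1+R_2) = 12×56/138 = 4.87 V.
Assume saturation: I_D = (k_n/2)(V_GS − V_t)² with V_GS = V_G − I_D·R_S = 4.87 − 1.2·I_D.
Substituting gives 2.66·I_D² − 16.4·I_D + 22.3 = 0, with roots I_D = 2.02 or 4.14 mA.
The root I_D = 4.14 mA gives V_GS = -0.0955 V ≤ V_t, so take I_D = 2.02 mA.
Then V_GS = 2.45 V and V_DS = V_DD − I_D(R_D+R_S) = 12 − 2.02×4.5 = 2.91 V.
Saturation requires V_DS ≥ V_GS − V_t = 1.05 V; 2.91 ≥ 1.05 ✓.

I_D ≈ 2 mA, V_DS ≈ 2.9 V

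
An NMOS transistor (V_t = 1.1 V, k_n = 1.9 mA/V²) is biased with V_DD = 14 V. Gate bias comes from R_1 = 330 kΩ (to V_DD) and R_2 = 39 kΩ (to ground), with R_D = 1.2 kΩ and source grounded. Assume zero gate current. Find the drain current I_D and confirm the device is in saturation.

V_G = V_DD·R_2/(R_1+R_2) = 14×39/369 = 1.48 V. With the source grounded, V_GS = V_G = 1.48 V.
Assume saturation: I_D = (k_n/2)(V_GS − V_t)² = (1.9/2)×(1.48 − 1.1)² = 0.95×0.38² = 0.137 mA.
V_DS = V_DD − I_D·R_D = 14 − 0.137×1.2 = 13.8 V.
Saturation requires V_DS ≥ V_GS − V_t = 0.38 V; 13.8 ≥ 0.38 ✓.

I_D ≈ 0.14 mA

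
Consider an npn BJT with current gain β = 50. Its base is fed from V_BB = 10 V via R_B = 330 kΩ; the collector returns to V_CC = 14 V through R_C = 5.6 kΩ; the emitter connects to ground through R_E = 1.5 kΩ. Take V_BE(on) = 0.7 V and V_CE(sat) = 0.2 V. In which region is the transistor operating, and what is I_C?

Assume active. Base-emitter loop: I_B = (V_BB − V_BE)/(R_B + (β+1)R_E) = (10 − 0.7)/(330 + 51×1.5) = 0.0229 mA.
I_C = β·I_B = 50×0.0229 = 1.14 mA.
V_CE = V_CC − I_C·R_C − I_E·R_E = 14 − 1.14×5.6 − 1.17×1.5 = 5.84 V > V_CE(sat), so the active-region assumption holds.

active; I_C ≈ 1.1 mA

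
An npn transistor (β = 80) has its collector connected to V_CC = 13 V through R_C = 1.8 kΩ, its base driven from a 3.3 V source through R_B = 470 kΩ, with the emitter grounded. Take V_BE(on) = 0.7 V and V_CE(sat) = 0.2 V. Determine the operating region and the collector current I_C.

Assume active. Base-emitter loop: I_B = (V_BB − V_BE)/R_B = (3.3 − 0.7)/470 = 0.00553 mA.
I_C = β·I_B = 80×0.00553 = 0.443 mA.
V_CE = V_CC − I_C·R_C = 13 − 0.443×1.8 = 12.2 V > V_CE(sat), so the active-region assumption holds.

active; I_C ≈ 0.44 mA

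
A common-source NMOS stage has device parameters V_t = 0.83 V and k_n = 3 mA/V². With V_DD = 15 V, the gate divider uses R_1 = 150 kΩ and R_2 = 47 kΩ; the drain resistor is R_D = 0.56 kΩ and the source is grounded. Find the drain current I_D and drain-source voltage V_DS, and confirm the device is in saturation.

I_D ≈ 11 mA, V_DS ≈ 8.7 V

V_G = V_DD·R_2/(R_1+R_2) = 15×47/197 = 3.58 V. With the source grounded, V_GS = V_G = 3.58 V.
Assume saturation: I_D = (k_n/2)(V_GS − V_t)² = (3/2)×(3.58 − 0.83)² = 1.5×2.75² = 11.3 mA.
V_DS = V_DD − I_D·R_D = 15 − 11.3×0.56 = 8.65 V.
Saturation requires V_DS ≥ V_GS − V_t = 2.75 V; 8.65 ≥ 2.75 ✓.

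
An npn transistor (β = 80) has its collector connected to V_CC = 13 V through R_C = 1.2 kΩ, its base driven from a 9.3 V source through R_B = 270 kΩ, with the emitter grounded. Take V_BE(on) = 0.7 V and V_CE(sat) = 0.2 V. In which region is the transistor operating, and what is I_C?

active; I_C ≈ 2.5 mA

Assume active. Base-emitter loop: I_B = (V_BB − V_BE)/R_B = (9.3 − 0.7)/270 = 0.0319 mA.
I_C = β·I_B = 80×0.0319 = 2.55 mA.
V_CE = V_CC − I_C·R_C = 13 − 2.55×1.2 = 9.94 V > V_CE(sat), so the active-region assumption holds.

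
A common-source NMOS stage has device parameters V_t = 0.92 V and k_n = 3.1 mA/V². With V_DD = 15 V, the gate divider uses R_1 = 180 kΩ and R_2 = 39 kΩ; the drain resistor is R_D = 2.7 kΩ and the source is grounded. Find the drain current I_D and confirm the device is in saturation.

I_D ≈ 4.8 mA

V_G = V_DD·R_2/(R_1+R_2) = 15×39/219 = 2.67 V. With the source grounded, V_GS = V_G = 2.67 V.
Assume saturation: I_D = (k_n/2)(V_GS − V_t)² = (3.1/2)×(2.67 − 0.92)² = 1.55×1.75² = 4.75 mA.
V_DS = V_DD − I_D·R_D = 15 − 4.75×2.7 = 2.17 V.
Saturation requires V_DS ≥ V_GS − V_t = 1.75 V; 2.17 ≥ 1.75 ✓.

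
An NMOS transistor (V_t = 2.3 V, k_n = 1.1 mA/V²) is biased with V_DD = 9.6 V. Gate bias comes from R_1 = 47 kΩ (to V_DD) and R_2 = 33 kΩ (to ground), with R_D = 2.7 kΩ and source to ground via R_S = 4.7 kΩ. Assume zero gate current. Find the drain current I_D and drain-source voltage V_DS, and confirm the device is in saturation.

I_D ≈ 0.22 mA, V_DS ≈ 8 V

V_G = V_DD·R_2/(R_1+R_2) = 9.6×33/80 = 3.96 V.
Assume saturation: I_D = (k_n/2)(V_GS − V_t)² with V_GS = V_G − I_D·R_S = 3.96 − 4.7·I_D.
Substituting gives 12.1·I_D² − 9.58·I_D + 1.52 = 0, with roots I_D = 0.219 or 0.57 mA.
The root I_D = 0.57 mA gives V_GS = 1.28 V ≤ V_t, so take I_D = 0.219 mA.
Then V_GS = 2.93 V and V_DS = V_DD − I_D(R_D+R_S) = 9.6 − 0.219×7.4 = 7.98 V.
Saturation requires V_DS ≥ V_GS − V_t = 0.631 V; 7.98 ≥ 0.631 ✓.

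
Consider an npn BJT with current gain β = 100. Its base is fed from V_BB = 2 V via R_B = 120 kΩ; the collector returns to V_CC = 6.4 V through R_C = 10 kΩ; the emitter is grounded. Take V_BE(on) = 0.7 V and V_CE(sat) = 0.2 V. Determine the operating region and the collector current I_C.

saturation; I_C ≈ 0.62 mA

Assume active: I_B = (2 − 0.7)/120 = 0.0108 mA, giving I_C = β·I_B = 1.08 mA.
But then V_CE = 6.4 − 1.08×10 = -4.43 V < V_CE(sat) = 0.2 V — impossible in the active region.
So the transistor is saturated. With V_CE = 0.2 V, I_C = (V_CC − 0.2)/R_C = 6.2/10 = 0.62 mA.
Check: β·I_B = 1.08 mA > I_C = 0.62 mA, confirming saturation.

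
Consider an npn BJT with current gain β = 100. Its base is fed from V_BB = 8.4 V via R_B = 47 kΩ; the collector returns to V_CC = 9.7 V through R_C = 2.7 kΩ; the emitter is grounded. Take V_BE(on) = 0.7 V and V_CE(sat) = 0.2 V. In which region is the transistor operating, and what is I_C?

Assume active: I_B = (8.4 − 0.7)/47 = 0.164 mA, giving I_C = β·I_B = 16.4 mA.
But then V_CE = 9.7 − 16.4×2.7 = -34.5 V < V_CE(sat) = 0.2 V — impossible in the active region.
So the transistor is saturated. With V_CE = 0.2 V, I_C = (V_CC − 0.2)/R_C = 9.5/2.7 = 3.52 mA.
Check: β·I_B = 16.4 mA > I_C = 3.52 mA, confirming saturation.

saturation; I_C ≈ 3.5 mA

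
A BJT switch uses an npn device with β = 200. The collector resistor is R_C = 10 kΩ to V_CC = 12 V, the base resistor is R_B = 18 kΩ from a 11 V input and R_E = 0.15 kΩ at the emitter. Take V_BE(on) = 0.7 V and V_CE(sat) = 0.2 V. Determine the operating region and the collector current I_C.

saturation; I_C ≈ 1.2 mA

Assume active: I_B = (11 − 0.7)/(18 + 201×0.15) = 0.214 mA, I_C = β·I_B = 42.8 mA.
Then V_CE = 12 − 42.8×10 − 43×0.15 = -422 V < 0.2 V — the active assumption fails.
Re-solve with V_CE = 0.2 V. KCL at the emitter: V_E/R_E = (V_BB−0.7−V_E)/R_B + (V_CC−0.2−V_E)/R_C, giving V_E = 0.257 V.
I_C = (V_CC − 0.2 − V_E)/R_C = (11.8 − 0.257)/10 = 1.15 mA.
Check: I_B = (10.3 − 0.257)/18 = 0.558 mA, and β·I_B = 112 mA > I_C, confirming saturation.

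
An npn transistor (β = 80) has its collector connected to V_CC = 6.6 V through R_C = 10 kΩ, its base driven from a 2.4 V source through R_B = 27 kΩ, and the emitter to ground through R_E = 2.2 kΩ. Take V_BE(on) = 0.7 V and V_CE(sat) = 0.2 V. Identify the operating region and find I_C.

saturation; I_C ≈ 0.52 mA

Assume active: I_B = (2.4 − 0.7)/(27 + 81×2.2) = 0.00828 mA, I_C = β·I_B = 0.663 mA.
Then V_CE = 6.6 − 0.663×10 − 0.671×2.2 = -1.5 V < 0.2 V — the active assumption fails.
Re-solve with V_CE = 0.2 V. KCL at the emitter: V_E/R_E = (V_BB−0.7−V_E)/R_B + (V_CC−0.2−V_E)/R_C, giving V_E = 1.19 V.
I_C = (V_CC − 0.2 − V_E)/R_C = (6.4 − 1.19)/10 = 0.521 mA.
Check: I_B = (1.7 − 1.19)/27 = 0.019 mA, and β·I_B = 1.52 mA > I_C, confirming saturation.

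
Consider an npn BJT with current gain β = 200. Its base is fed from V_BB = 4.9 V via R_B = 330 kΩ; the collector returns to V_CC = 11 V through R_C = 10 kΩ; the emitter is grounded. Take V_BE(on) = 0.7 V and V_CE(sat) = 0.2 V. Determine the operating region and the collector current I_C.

saturation; I_C ≈ 1.1 mA

Assume active: I_B = (4.9 − 0.7)/330 = 0.0127 mA, giving I_C = β·I_B = 2.55 mA.
But then V_CE = 11 − 2.55×10 = -14.5 V < V_CE(sat) = 0.2 V — impossible in the active region.
So the transistor is saturated. With V_CE = 0.2 V, I_C = (V_CC − 0.2)/R_C = 10.8/10 = 1.08 mA.
Check: β·I_B = 2.55 mA > I_C = 1.08 mA, confirming saturation.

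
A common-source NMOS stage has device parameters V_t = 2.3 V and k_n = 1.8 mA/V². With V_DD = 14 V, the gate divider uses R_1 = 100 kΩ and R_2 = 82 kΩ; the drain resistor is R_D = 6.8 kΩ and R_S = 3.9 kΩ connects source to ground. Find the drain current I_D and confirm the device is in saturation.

I_D ≈ 0.79 mA

V_G = V_DD·R_2/(R_1+R_2) = 14×82/182 = 6.31 V.
Assume saturation: I_D = (k_n/2)(V_GS − V_t)² with V_GS = V_G − I_D·R_S = 6.31 − 3.9·I_D.
Substituting gives 13.7·I_D² − 29.1·I_D + 14.5 = 0, with roots I_D = 0.788 or 1.34 mA.
The root I_D = 1.34 mA gives V_GS = 1.08 V ≤ V_t, so take I_D = 0.788 mA.
Then V_GS = 3.24 V and V_DS = V_DD − I_D(R_D+R_S) = 14 − 0.788×10.7 = 5.57 V.
Saturation requires V_DS ≥ V_GS − V_t = 0.936 V; 5.57 ≥ 0.936 ✓.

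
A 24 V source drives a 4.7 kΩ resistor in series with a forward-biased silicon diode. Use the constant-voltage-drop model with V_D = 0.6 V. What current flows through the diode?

I ≈ 5 mA

KVL around the loop: 24 = V_D + I·R = 0.6 + I × 4.7 kΩ.
So I = (24 − 0.6) / 4.7 kΩ = 23.4 / 4.7 = 4.98 mA.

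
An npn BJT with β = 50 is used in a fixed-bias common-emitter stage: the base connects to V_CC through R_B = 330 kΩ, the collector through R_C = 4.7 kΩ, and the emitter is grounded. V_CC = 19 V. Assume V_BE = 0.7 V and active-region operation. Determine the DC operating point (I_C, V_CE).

I_C ≈ 2.8 mA, V_CE ≈ 6 V

Base loop: V_CC = I_B·R_B + V_BE, so I_B = (19 − 0.7)/330 kΩ = 0.0555 mA.
In the active region I_C = β·I_B = 50 × 0.0555 = 2.77 mA.
Collector loop: V_CE = V_CC − I_C·R_C = 19 − 2.77×4.7 = 5.97 V.
Since V_CE = 5.97 V > V_CE(sat) ≈ 0.2 V, the transistor is in the active region as assumed.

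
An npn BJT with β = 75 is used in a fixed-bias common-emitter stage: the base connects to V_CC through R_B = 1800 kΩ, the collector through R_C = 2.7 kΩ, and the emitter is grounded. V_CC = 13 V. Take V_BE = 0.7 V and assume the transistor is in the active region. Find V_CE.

V_CE ≈ 12 V

Base loop: V_CC = I_B·R_B + V_BE, so I_B = (13 − 0.7)/1800 kΩ = 0.00683 mA.
In the active region I_C = β·I_B = 75 × 0.00683 = 0.513 mA.
Collector loop: V_CE = V_CC − I_C·R_C = 13 − 0.513×2.7 = 11.6 V.
Since V_CE = 11.6 V > V_CE(sat) ≈ 0.2 V, the transistor is in the active region as assumed.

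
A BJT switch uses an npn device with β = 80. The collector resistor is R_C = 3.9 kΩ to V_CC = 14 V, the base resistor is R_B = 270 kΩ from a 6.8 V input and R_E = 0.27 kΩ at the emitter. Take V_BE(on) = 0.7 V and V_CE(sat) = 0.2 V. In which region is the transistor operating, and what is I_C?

active; I_C ≈ 1.7 mA

Assume active. Base-emitter loop: I_B = (V_BB − V_BE)/(R_B + (β+1)R_E) = (6.8 − 0.7)/(270 + 81×0.27) = 0.0209 mA.
I_C = β·I_B = 80×0.0209 = 1.67 mA.
V_CE = V_CC − I_C·R_C − I_E·R_E = 14 − 1.67×3.9 − 1.69×0.27 = 7.02 V > V_CE(sat), so the active-region assumption holds.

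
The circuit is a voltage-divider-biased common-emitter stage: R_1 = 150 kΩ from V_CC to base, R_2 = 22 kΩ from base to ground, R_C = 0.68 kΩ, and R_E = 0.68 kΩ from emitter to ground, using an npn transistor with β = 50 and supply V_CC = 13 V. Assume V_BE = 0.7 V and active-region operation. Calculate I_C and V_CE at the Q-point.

Thevenize the base divider: V_Th = V_CC·R_2/(R_1+R_2) = 13×22/172 = 1.66 V, R_Th = R_1‖R_2 = 19.2 kΩ.
Base-emitter loop: V_Th = I_B·R_Th + V_BE + (β+1)I_B·R_E, so I_B = (1.66 − 0.7) / (19.2 + 51×0.68) = 0.0179 mA.
I_C = β·I_B = 50×0.0179 = 0.894 mA, and I_E = (β+1)I_B = 0.912 mA.
V_CE = V_CC − I_C·R_C − I_E·R_E = 13 − 0.894×0.68 − 0.912×0.68 = 11.8 V.
V_CE = 11.8 V > 0.2 V confirms active-region operation.

I_C ≈ 0.89 mA, V_CE ≈ 12 V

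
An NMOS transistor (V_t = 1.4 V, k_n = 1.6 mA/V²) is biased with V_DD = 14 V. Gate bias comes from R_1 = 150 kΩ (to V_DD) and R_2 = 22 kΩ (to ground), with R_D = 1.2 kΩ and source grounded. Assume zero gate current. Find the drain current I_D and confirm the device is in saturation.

V_G = V_DD·R_2/(R_1+R_2) = 14×22/172 = 1.79 V. With the source grounded, V_GS = V_G = 1.79 V.
Assume saturation: I_D = (k_n/2)(V_GS − V_t)² = (1.6/2)×(1.79 − 1.4)² = 0.8×0.391² = 0.122 mA.
V_DS = V_DD − I_D·R_D = 14 − 0.122×1.2 = 13.9 V.
Saturation requires V_DS ≥ V_GS − V_t = 0.391 V; 13.9 ≥ 0.391 ✓.

I_D ≈ 0.12 mA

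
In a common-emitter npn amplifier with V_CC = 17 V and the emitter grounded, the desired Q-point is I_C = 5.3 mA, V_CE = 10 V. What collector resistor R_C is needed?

R_C ≈ 1.3 kΩ

Collector loop: V_CC = I_C·R_C + V_CE.
R_C = (V_CC − V_CE)/I_C = (17 − 10)/5.3 = 1.32 kΩ.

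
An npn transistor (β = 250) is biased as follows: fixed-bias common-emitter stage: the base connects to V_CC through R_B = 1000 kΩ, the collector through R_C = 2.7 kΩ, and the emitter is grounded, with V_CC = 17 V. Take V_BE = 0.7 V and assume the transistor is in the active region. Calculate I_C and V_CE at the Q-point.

I_C ≈ 4.1 mA, V_CE ≈ 6 V

Base loop: V_CC = I_B·R_B + V_BE, so I_B = (17 − 0.7)/1000 kΩ = 0.0163 mA.
In the active region I_C = β·I_B = 250 × 0.0163 = 4.08 mA.
Collector loop: V_CE = V_CC − I_C·R_C = 17 − 4.08×2.7 = 6 V.
Since V_CE = 6 V > V_CE(sat) ≈ 0.2 V, the transistor is in the active region as assumed.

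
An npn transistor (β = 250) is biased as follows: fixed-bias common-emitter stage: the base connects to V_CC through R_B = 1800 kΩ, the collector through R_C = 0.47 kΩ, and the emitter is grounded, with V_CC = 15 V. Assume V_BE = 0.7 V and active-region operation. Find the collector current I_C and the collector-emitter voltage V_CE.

I_C ≈ 2 mA, V_CE ≈ 14 V

Base loop: V_CC = I_B·R_B + V_BE, so I_B = (15 − 0.7)/1800 kΩ = 0.00794 mA.
In the active region I_C = β·I_B = 250 × 0.00794 = 1.99 mA.
Collector loop: V_CE = V_CC − I_C·R_C = 15 − 1.99×0.47 = 14.1 V.
Since V_CE = 14.1 V > V_CE(sat) ≈ 0.2 V, the transistor is in the active region as assumed.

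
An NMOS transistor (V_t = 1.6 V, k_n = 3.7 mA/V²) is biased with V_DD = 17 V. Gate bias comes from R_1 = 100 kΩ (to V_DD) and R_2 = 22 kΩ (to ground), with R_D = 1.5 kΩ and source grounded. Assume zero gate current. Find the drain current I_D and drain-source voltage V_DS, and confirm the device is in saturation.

V_G = V_DD·R_2/(R_1+R_2) = 17×22/122 = 3.07 V. With the source grounded, V_GS = V_G = 3.07 V.
Assume saturation: I_D = (k_n/2)(V_GS − V_t)² = (3.7/2)×(3.07 − 1.6)² = 1.85×1.47² = 3.97 mA.
V_DS = V_DD − I_D·R_D = 17 − 3.97×1.5 = 11 V.
Saturation requires V_DS ≥ V_GS − V_t = 1.47 V; 11 ≥ 1.47 ✓.

I_D ≈ 4 mA, V_DS ≈ 11 V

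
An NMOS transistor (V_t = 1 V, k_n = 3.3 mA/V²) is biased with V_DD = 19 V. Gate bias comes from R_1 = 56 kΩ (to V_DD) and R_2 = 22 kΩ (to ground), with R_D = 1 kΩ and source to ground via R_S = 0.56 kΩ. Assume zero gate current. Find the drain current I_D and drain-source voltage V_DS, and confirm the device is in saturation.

V_G = V_DD·R_2/(R_1+R_2) = 19×22/78 = 5.36 V.
Assume saturation: I_D = (k_n/2)(V_GS − V_t)² with V_GS = V_G − I_D·R_S = 5.36 − 0.56·I_D.
Substituting gives 0.517·I_D² − 9.06·I_D + 31.4 = 0, with roots I_D = 4.75 or 12.7 mA.
The root I_D = 12.7 mA gives V_GS = -1.78 V ≤ V_t, so take I_D = 4.75 mA.
Then V_GS = 2.7 V and V_DS = V_DD − I_D(R_D+R_S) = 19 − 4.75×1.56 = 11.6 V.
Saturation requires V_DS ≥ V_GS − V_t = 1.7 V; 11.6 ≥ 1.7 ✓.

I_D ≈ 4.8 mA, V_DS ≈ 12 V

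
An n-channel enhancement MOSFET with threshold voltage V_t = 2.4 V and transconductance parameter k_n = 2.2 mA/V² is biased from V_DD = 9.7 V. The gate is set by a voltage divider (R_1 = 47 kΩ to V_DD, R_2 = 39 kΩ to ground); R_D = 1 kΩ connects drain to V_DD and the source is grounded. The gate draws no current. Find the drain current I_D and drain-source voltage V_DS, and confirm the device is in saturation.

V_G = V_DD·R_2/(R_1+R_2) = 9.7×39/86 = 4.4 V. With the source grounded, V_GS = V_G = 4.4 V.
Assume saturation: I_D = (k_n/2)(V_GS − V_t)² = (2.2/2)×(4.4 − 2.4)² = 1.1×2² = 4.39 mA.
V_DS = V_DD − I_D·R_D = 9.7 − 4.39×1 = 5.31 V.
Saturation requires V_DS ≥ V_GS − V_t = 2 V; 5.31 ≥ 2 ✓.

I_D ≈ 4.4 mA, V_DS ≈ 5.3 V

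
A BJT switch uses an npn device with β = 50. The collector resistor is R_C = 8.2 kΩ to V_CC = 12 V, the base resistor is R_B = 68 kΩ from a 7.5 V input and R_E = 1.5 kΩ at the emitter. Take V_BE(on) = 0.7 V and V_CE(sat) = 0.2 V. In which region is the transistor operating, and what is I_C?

Assume active: I_B = (7.5 − 0.7)/(68 + 51×1.5) = 0.0471 mA, I_C = β·I_B = 2.35 mA.
Then V_CE = 12 − 2.35×8.2 − 2.4×1.5 = -10.9 V < 0.2 V — the active assumption fails.
Re-solve with V_CE = 0.2 V. KCL at the emitter: V_E/R_E = (V_BB−0.7−V_E)/R_B + (V_CC−0.2−V_E)/R_C, giving V_E = 1.92 V.
I_C = (V_CC − 0.2 − V_E)/R_C = (11.8 − 1.92)/8.2 = 1.21 mA.
Check: I_B = (6.8 − 1.92)/68 = 0.0718 mA, and β·I_B = 3.59 mA > I_C, confirming saturation.

saturation; I_C ≈ 1.2 mA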